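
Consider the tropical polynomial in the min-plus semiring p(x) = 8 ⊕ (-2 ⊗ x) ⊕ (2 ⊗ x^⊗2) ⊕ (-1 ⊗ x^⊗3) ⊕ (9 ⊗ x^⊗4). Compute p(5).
p(5) = 3

A tropical monomial a ⊗ x^⊗i evaluates to a + i · x. Evaluating each term at x = 5:
  Term 0 contributes 8 + 0 · 5 = 8
  Term 1 contributes -2 + 1 · 5 = 3
  Term 2 contributes 2 + 2 · 5 = 12
  Term 3 contributes -1 + 3 · 5 = 14
  Term 4 contributes 9 + 4 · 5 = 29
p(5) = ⊕ of these = min[8, 3, 12, 14, 29] = 3.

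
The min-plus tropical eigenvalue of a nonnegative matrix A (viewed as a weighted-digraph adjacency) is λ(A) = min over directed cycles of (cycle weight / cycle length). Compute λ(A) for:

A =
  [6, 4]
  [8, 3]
λ(A) = 3

Enumerate directed cycles and compute their means (weight / length). Sample:
  cycle 0 → 0: weight = 6, length = 1, mean = 6/1 ≈ 6.000
  cycle 1 → 1: weight = 3, length = 1, mean = 3/1 ≈ 3.000
  cycle 0 → 1 → 0: weight = 12, length = 2, mean = 12/2 ≈ 6.000
  cycle 1 → 0 → 1: weight = 12, length = 2, mean = 12/2 ≈ 6.000
Minimum mean = 3.000, attained e.g. along the cycle 1 → 1 with weight 3 and length 1. So λ(A) = 3/1 = 3.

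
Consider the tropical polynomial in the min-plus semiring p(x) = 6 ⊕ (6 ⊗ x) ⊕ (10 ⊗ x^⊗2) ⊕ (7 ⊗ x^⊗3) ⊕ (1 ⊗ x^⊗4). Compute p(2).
p(2) = 6

A tropical monomial a ⊗ x^⊗i evaluates to a + i · x. Evaluating each term at x = 2:
  Term 0 contributes 6 + 0 · 2 = 6
  Term 1 contributes 6 + 1 · 2 = 8
  Term 2 contributes 10 + 2 · 2 = 14
  Term 3 contributes 7 + 3 · 2 = 13
  Term 4 contributes 1 + 4 · 2 = 9
p(2) = ⊕ of these = min[6, 8, 14, 13, 9] = 6.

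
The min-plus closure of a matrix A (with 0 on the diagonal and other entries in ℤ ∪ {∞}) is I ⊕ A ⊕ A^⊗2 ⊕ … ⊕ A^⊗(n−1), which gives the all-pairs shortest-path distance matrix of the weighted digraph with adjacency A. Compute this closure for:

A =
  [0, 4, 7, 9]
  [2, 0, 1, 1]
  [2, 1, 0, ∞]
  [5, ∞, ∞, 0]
Closure =
  [0, 4, 5, 5]
  [2, 0, 1, 1]
  [2, 1, 0, 2]
  [5, 9, 10, 0]

This is the Floyd-Warshall all-pairs shortest-path computation. For each intermediate vertex k = 0, 1, …, 3, update dist[i][j] ← min(dist[i][j], dist[i][k] + dist[k][j]). The final matrix gives, for each (i, j), the minimum total weight of any directed path from i to j (possibly empty when i = j).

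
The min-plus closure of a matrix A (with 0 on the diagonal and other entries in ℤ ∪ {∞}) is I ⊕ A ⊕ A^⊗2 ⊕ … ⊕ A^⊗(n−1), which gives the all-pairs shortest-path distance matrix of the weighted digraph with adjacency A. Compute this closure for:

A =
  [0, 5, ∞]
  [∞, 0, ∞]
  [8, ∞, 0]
Closure =
  [0, 5, ∞]
  [∞, 0, ∞]
  [8, 13, 0]

This is the Floyd-Warshall all-pairs shortest-path computation. For each intermediate vertex k = 0, 1, …, 2, update dist[i][j] ← min(dist[i][j], dist[i][k] + dist[k][j]). The final matrix gives, for each (i, j), the minimum total weight of any directed path from i to j (possibly empty when i = j).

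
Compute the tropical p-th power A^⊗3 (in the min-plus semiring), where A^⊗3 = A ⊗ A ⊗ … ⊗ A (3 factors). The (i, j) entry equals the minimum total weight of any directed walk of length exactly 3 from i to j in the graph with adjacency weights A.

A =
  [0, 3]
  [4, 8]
A^⊗3 =
  [0, 3]
  [4, 7]

Each entry (A^⊗3)_ij equals the minimum over all length-3 walks i = v_0 → v_1 → … → v_3 = j of Σ_t A[v_t][v_{t+1}]. For example, for (i, j) = (0, 1) we minimise over 4 possible intermediate vertex sequences; the minimum is 3, attained along the walk 0 → 0 → 0 → 1.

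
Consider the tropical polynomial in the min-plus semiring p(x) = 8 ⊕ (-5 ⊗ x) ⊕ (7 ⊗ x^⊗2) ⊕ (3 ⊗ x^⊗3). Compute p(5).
p(5) = 0

A tropical monomial a ⊗ x^⊗i evaluates to a + i · x. Evaluating each term at x = 5:
  Term 0 contributes 8 + 0 · 5 = 8
  Term 1 contributes -5 + 1 · 5 = 0
  Term 2 contributes 7 + 2 · 5 = 17
  Term 3 contributes 3 + 3 · 5 = 18
p(5) = ⊕ of these = min[8, 0, 17, 18] = 0.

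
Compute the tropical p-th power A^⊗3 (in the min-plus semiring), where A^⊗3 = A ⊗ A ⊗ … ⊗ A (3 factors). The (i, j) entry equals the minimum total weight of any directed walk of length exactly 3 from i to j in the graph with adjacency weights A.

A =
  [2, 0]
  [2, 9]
A^⊗3 =
  [4, 2]
  [4, 4]

Each entry (A^⊗3)_ij equals the minimum over all length-3 walks i = v_0 → v_1 → … → v_3 = j of Σ_t A[v_t][v_{t+1}]. For example, for (i, j) = (0, 1) we minimise over 4 possible intermediate vertex sequences; the minimum is 2, attained along the walk 0 → 1 → 0 → 1.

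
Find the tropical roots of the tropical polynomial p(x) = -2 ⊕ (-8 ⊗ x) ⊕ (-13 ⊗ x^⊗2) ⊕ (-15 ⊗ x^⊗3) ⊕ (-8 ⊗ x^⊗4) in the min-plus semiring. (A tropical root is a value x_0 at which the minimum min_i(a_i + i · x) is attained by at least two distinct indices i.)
Roots: {-7, 2, 5, 6}

Each tropical root is a break point of the lower envelope of the lines y = a_i + i · x (there are 5 lines, with slopes 0, 1, ..., 4). Only the lines that attain the minimum somewhere contribute to roots; other lines are dominated. Here the surviving (envelope) indices are i = 4, i = 3, i = 2, i = 1, i = 0.
Intersections between consecutive envelope lines give the roots: for adjacent envelope indices i < j the intersection is x = (a_i − a_j) / (j − i). Reading off the sorted break points: {-7, 2, 5, 6}.
Verification: at each break x_0, at least two indices attain the minimum of min_i(a_i + i · x_0).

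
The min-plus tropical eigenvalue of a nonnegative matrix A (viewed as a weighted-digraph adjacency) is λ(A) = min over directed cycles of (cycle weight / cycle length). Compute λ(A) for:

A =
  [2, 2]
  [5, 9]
λ(A) = 2

Enumerate directed cycles and compute their means (weight / length). Sample:
  cycle 0 → 0: weight = 2, length = 1, mean = 2/1 ≈ 2.000
  cycle 1 → 1: weight = 9, length = 1, mean = 9/1 ≈ 9.000
  cycle 0 → 1 → 0: weight = 7, length = 2, mean = 7/2 ≈ 3.500
  cycle 1 → 0 → 1: weight = 7, length = 2, mean = 7/2 ≈ 3.500
Minimum mean = 2.000, attained e.g. along the cycle 0 → 0 with weight 2 and length 1. So λ(A) = 2/1 = 2.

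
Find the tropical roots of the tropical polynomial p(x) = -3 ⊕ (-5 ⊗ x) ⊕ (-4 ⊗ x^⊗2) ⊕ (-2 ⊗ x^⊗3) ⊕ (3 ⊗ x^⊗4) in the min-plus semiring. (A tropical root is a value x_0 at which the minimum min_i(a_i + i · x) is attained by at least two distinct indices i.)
Roots: {-5, -2, -1, 2}

Each tropical root is a break point of the lower envelope of the lines y = a_i + i · x (there are 5 lines, with slopes 0, 1, ..., 4). Only the lines that attain the minimum somewhere contribute to roots; other lines are dominated. Here the surviving (envelope) indices are i = 4, i = 3, i = 2, i = 1, i = 0.
Intersections between consecutive envelope lines give the roots: for adjacent envelope indices i < j the intersection is x = (a_i − a_j) / (j − i). Reading off the sorted break points: {-5, -2, -1, 2}.
Verification: at each break x_0, at least two indices attain the minimum of min_i(a_i + i · x_0).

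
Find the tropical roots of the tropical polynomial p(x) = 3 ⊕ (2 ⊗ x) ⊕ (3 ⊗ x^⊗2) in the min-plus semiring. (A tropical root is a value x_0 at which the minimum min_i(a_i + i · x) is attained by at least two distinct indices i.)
Roots: {-1, 1}

Each tropical root is a break point of the lower envelope of the lines y = a_i + i · x (there are 3 lines, with slopes 0, 1, ..., 2). Only the lines that attain the minimum somewhere contribute to roots; other lines are dominated. Here the surviving (envelope) indices are i = 2, i = 1, i = 0.
Intersections between consecutive envelope lines give the roots: for adjacent envelope indices i < j the intersection is x = (a_i − a_j) / (j − i). Reading off the sorted break points: {-1, 1}.
Verification: at each break x_0, at least two indices attain the minimum of min_i(a_i + i · x_0).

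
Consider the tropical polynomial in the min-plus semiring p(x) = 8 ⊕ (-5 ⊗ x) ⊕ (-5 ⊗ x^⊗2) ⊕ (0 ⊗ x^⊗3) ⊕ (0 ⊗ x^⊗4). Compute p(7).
p(7) = 2

A tropical monomial a ⊗ x^⊗i evaluates to a + i · x. Evaluating each term at x = 7:
  Term 0 contributes 8 + 0 · 7 = 8
  Term 1 contributes -5 + 1 · 7 = 2
  Term 2 contributes -5 + 2 · 7 = 9
  Term 3 contributes 0 + 3 · 7 = 21
  Term 4 contributes 0 + 4 · 7 = 28
p(7) = ⊕ of these = min[8, 2, 9, 21, 28] = 2.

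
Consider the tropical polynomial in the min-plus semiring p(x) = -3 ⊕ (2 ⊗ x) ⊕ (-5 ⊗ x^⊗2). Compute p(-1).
p(-1) = -7

A tropical monomial a ⊗ x^⊗i evaluates to a + i · x. Evaluating each term at x = -1:
  Term 0 contributes -3 + 0 · -1 = -3
  Term 1 contributes 2 + 1 · -1 = 1
  Term 2 contributes -5 + 2 · -1 = -7
p(-1) = ⊕ of these = min[-3, 1, -7] = -7.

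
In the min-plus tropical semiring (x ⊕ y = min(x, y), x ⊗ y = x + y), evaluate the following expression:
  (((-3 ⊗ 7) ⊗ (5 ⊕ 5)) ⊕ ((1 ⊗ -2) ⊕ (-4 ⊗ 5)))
(((-3 ⊗ 7) ⊗ (5 ⊕ 5)) ⊕ ((1 ⊗ -2) ⊕ (-4 ⊗ 5))) = -1

Expand innermost to outermost. Recall ⊕ takes the minimum of its arguments and ⊗ takes their sum. Working out the expression (((-3 ⊗ 7) ⊗ (5 ⊕ 5)) ⊕ ((1 ⊗ -2) ⊕ (-4 ⊗ 5))) gives -1.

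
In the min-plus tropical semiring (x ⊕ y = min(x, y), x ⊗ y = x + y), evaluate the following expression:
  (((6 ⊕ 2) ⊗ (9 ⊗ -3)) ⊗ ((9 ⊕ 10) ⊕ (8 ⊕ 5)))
(((6 ⊕ 2) ⊗ (9 ⊗ -3)) ⊗ ((9 ⊕ 10) ⊕ (8 ⊕ 5))) = 13

Expand innermost to outermost. Recall ⊕ takes the minimum of its arguments and ⊗ takes their sum. Working out the expression (((6 ⊕ 2) ⊗ (9 ⊗ -3)) ⊗ ((9 ⊕ 10) ⊕ (8 ⊕ 5))) gives 13.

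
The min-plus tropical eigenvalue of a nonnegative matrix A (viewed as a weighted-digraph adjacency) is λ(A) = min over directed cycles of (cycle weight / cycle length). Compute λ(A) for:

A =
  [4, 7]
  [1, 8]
λ(A) = 4

Enumerate directed cycles and compute their means (weight / length). Sample:
  cycle 0 → 0: weight = 4, length = 1, mean = 4/1 ≈ 4.000
  cycle 1 → 1: weight = 8, length = 1, mean = 8/1 ≈ 8.000
  cycle 0 → 1 → 0: weight = 8, length = 2, mean = 8/2 ≈ 4.000
  cycle 1 → 0 → 1: weight = 8, length = 2, mean = 8/2 ≈ 4.000
Minimum mean = 4.000, attained e.g. along the cycle 0 → 0 with weight 4 and length 1. So λ(A) = 4/1 = 4.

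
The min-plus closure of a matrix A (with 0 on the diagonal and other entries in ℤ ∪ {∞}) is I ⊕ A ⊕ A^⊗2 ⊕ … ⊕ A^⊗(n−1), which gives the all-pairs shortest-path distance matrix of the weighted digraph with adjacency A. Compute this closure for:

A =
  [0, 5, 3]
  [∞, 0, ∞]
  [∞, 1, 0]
Closure =
  [0, 4, 3]
  [∞, 0, ∞]
  [∞, 1, 0]

This is the Floyd-Warshall all-pairs shortest-path computation. For each intermediate vertex k = 0, 1, …, 2, update dist[i][j] ← min(dist[i][j], dist[i][k] + dist[k][j]). The final matrix gives, for each (i, j), the minimum total weight of any directed path from i to j (possibly empty when i = j).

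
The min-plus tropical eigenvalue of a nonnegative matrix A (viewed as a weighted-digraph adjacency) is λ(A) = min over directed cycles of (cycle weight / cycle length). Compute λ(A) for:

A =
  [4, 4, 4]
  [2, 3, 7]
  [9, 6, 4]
λ(A) = 3

Enumerate directed cycles and compute their means (weight / length). Sample:
  cycle 0 → 0: weight = 4, length = 1, mean = 4/1 ≈ 4.000
  cycle 1 → 1: weight = 3, length = 1, mean = 3/1 ≈ 3.000
  cycle 2 → 2: weight = 4, length = 1, mean = 4/1 ≈ 4.000
  cycle 0 → 1 → 0: weight = 6, length = 2, mean = 6/2 ≈ 3.000
  cycle 0 → 2 → 0: weight = 13, length = 2, mean = 13/2 ≈ 6.500
  cycle 1 → 0 → 1: weight = 6, length = 2, mean = 6/2 ≈ 3.000
Minimum mean = 3.000, attained e.g. along the cycle 1 → 1 with weight 3 and length 1. So λ(A) = 3/1 = 3.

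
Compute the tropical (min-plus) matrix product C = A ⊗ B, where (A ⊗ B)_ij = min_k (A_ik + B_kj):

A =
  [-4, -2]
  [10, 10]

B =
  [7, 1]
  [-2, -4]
A ⊗ B =
  [-4, -6]
  [8, 6]

Apply the min-plus product entry-by-entry:
  C[0][0] = min over k of (A[0][0] + B[0][0] = -4 + 7 = 3, A[0][1] + B[1][0] = -2 + -2 = -4) = -4 (attained at k = 1)
  C[0][1] = min over k of (A[0][0] + B[0][1] = -4 + 1 = -3, A[0][1] + B[1][1] = -2 + -4 = -6) = -6 (attained at k = 1)
  C[1][0] = min over k of (A[1][0] + B[0][0] = 10 + 7 = 17, A[1][1] + B[1][0] = 10 + -2 = 8) = 8 (attained at k = 1)
  C[1][1] = min over k of (A[1][0] + B[0][1] = 10 + 1 = 11, A[1][1] + B[1][1] = 10 + -4 = 6) = 6 (attained at k = 1)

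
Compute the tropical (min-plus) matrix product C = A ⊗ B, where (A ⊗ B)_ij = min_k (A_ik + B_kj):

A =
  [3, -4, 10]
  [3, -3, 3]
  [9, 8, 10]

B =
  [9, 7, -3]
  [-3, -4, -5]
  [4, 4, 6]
A ⊗ B =
  [-7, -8, -9]
  [-6, -7, -8]
  [5, 4, 3]

Apply the min-plus product entry-by-entry:
  C[0][0] = min over k of (A[0][0] + B[0][0] = 3 + 9 = 12, A[0][1] + B[1][0] = -4 + -3 = -7, A[0][2] + B[2][0] = 10 + 4 = 14) = -7 (attained at k = 1)
  C[0][1] = min over k of (A[0][0] + B[0][1] = 3 + 7 = 10, A[0][1] + B[1][1] = -4 + -4 = -8, A[0][2] + B[2][1] = 10 + 4 = 14) = -8 (attained at k = 1)
  C[0][2] = min over k of (A[0][0] + B[0][2] = 3 + -3 = 0, A[0][1] + B[1][2] = -4 + -5 = -9, A[0][2] + B[2][2] = 10 + 6 = 16) = -9 (attained at k = 1)
  C[1][0] = min over k of (A[1][0] + B[0][0] = 3 + 9 = 12, A[1][1] + B[1][0] = -3 + -3 = -6, A[1][2] + B[2][0] = 3 + 4 = 7) = -6 (attained at k = 1)
  C[1][1] = min over k of (A[1][0] + B[0][1] = 3 + 7 = 10, A[1][1] + B[1][1] = -3 + -4 = -7, A[1][2] + B[2][1] = 3 + 4 = 7) = -7 (attained at k = 1)
  C[1][2] = min over k of (A[1][0] + B[0][2] = 3 + -3 = 0, A[1][1] + B[1][2] = -3 + -5 = -8, A[1][2] + B[2][2] = 3 + 6 = 9) = -8 (attained at k = 1)
  C[2][0] = min over k of (A[2][0] + B[0][0] = 9 + 9 = 18, A[2][1] + B[1][0] = 8 + -3 = 5, A[2][2] + B[2][0] = 10 + 4 = 14) = 5 (attained at k = 1)
  C[2][1] = min over k of (A[2][0] + B[0][1] = 9 + 7 = 16, A[2][1] + B[1][1] = 8 + -4 = 4, A[2][2] + B[2][1] = 10 + 4 = 14) = 4 (attained at k = 1)
  C[2][2] = min over k of (A[2][0] + B[0][2] = 9 + -3 = 6, A[2][1] + B[1][2] = 8 + -5 = 3, A[2][2] + B[2][2] = 10 + 6 = 16) = 3 (attained at k = 1)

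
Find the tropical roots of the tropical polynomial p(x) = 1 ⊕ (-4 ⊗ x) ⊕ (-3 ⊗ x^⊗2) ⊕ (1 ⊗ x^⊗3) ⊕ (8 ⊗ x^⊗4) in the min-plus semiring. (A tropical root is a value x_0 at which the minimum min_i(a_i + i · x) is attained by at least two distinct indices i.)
Roots: {-7, -4, -1, 5}

Each tropical root is a break point of the lower envelope of the lines y = a_i + i · x (there are 5 lines, with slopes 0, 1, ..., 4). Only the lines that attain the minimum somewhere contribute to roots; other lines are dominated. Here the surviving (envelope) indices are i = 4, i = 3, i = 2, i = 1, i = 0.
Intersections between consecutive envelope lines give the roots: for adjacent envelope indices i < j the intersection is x = (a_i − a_j) / (j − i). Reading off the sorted break points: {-7, -4, -1, 5}.
Verification: at each break x_0, at least two indices attain the minimum of min_i(a_i + i · x_0).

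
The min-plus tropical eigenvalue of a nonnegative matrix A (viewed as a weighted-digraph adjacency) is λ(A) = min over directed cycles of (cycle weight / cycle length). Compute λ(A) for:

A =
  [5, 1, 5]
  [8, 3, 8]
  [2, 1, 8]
λ(A) = 3

Enumerate directed cycles and compute their means (weight / length). Sample:
  cycle 0 → 0: weight = 5, length = 1, mean = 5/1 ≈ 5.000
  cycle 1 → 1: weight = 3, length = 1, mean = 3/1 ≈ 3.000
  cycle 2 → 2: weight = 8, length = 1, mean = 8/1 ≈ 8.000
  cycle 0 → 1 → 0: weight = 9, length = 2, mean = 9/2 ≈ 4.500
  cycle 0 → 2 → 0: weight = 7, length = 2, mean = 7/2 ≈ 3.500
  cycle 1 → 0 → 1: weight = 9, length = 2, mean = 9/2 ≈ 4.500
Minimum mean = 3.000, attained e.g. along the cycle 1 → 1 with weight 3 and length 1. So λ(A) = 3/1 = 3.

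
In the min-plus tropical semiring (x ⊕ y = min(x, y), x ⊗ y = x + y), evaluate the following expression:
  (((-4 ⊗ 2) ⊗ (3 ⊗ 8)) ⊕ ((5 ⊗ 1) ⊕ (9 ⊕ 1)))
(((-4 ⊗ 2) ⊗ (3 ⊗ 8)) ⊕ ((5 ⊗ 1) ⊕ (9 ⊕ 1))) = 1

Expand innermost to outermost. Recall ⊕ takes the minimum of its arguments and ⊗ takes their sum. Working out the expression (((-4 ⊗ 2) ⊗ (3 ⊗ 8)) ⊕ ((5 ⊗ 1) ⊕ (9 ⊕ 1))) gives 1.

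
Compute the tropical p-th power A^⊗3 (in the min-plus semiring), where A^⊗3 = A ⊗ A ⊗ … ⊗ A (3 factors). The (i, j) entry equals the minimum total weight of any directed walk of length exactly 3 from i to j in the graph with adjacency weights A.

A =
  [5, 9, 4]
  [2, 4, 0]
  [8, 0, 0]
A^⊗3 =
  [6, 4, 4]
  [2, 0, 0]
  [2, 0, 0]

Each entry (A^⊗3)_ij equals the minimum over all length-3 walks i = v_0 → v_1 → … → v_3 = j of Σ_t A[v_t][v_{t+1}]. For example, for (i, j) = (0, 2) we minimise over 9 possible intermediate vertex sequences; the minimum is 4, attained along the walk 0 → 2 → 1 → 2.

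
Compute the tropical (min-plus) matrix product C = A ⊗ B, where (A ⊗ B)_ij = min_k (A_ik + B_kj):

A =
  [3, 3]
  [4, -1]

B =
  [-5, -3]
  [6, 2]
A ⊗ B =
  [-2, 0]
  [-1, 1]

Apply the min-plus product entry-by-entry:
  C[0][0] = min over k of (A[0][0] + B[0][0] = 3 + -5 = -2, A[0][1] + B[1][0] = 3 + 6 = 9) = -2 (attained at k = 0)
  C[0][1] = min over k of (A[0][0] + B[0][1] = 3 + -3 = 0, A[0][1] + B[1][1] = 3 + 2 = 5) = 0 (attained at k = 0)
  C[1][0] = min over k of (A[1][0] + B[0][0] = 4 + -5 = -1, A[1][1] + B[1][0] = -1 + 6 = 5) = -1 (attained at k = 0)
  C[1][1] = min over k of (A[1][0] + B[0][1] = 4 + -3 = 1, A[1][1] + B[1][1] = -1 + 2 = 1) = 1 (attained at k = 0)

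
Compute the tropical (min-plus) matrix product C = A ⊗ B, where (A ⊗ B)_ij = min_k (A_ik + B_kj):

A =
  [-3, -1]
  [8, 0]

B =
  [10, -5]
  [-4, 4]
A ⊗ B =
  [-5, -8]
  [-4, 3]

Apply the min-plus product entry-by-entry:
  C[0][0] = min over k of (A[0][0] + B[0][0] = -3 + 10 = 7, A[0][1] + B[1][0] = -1 + -4 = -5) = -5 (attained at k = 1)
  C[0][1] = min over k of (A[0][0] + B[0][1] = -3 + -5 = -8, A[0][1] + B[1][1] = -1 + 4 = 3) = -8 (attained at k = 0)
  C[1][0] = min over k of (A[1][0] + B[0][0] = 8 + 10 = 18, A[1][1] + B[1][0] = 0 + -4 = -4) = -4 (attained at k = 1)
  C[1][1] = min over k of (A[1][0] + B[0][1] = 8 + -5 = 3, A[1][1] + B[1][1] = 0 + 4 = 4) = 3 (attained at k = 0)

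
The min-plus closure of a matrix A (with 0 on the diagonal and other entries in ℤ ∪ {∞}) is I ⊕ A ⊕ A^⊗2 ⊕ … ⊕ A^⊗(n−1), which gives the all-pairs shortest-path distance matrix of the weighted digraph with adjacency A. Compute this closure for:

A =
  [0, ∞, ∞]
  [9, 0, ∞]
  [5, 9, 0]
Closure =
  [0, ∞, ∞]
  [9, 0, ∞]
  [5, 9, 0]

This is the Floyd-Warshall all-pairs shortest-path computation. For each intermediate vertex k = 0, 1, …, 2, update dist[i][j] ← min(dist[i][j], dist[i][k] + dist[k][j]). The final matrix gives, for each (i, j), the minimum total weight of any directed path from i to j (possibly empty when i = j).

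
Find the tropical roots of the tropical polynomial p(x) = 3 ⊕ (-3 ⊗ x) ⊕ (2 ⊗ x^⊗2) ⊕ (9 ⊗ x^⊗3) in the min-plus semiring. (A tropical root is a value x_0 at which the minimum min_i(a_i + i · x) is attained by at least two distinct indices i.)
Roots: {-7, -5, 6}

Each tropical root is a break point of the lower envelope of the lines y = a_i + i · x (there are 4 lines, with slopes 0, 1, ..., 3). Only the lines that attain the minimum somewhere contribute to roots; other lines are dominated. Here the surviving (envelope) indices are i = 3, i = 2, i = 1, i = 0.
Intersections between consecutive envelope lines give the roots: for adjacent envelope indices i < j the intersection is x = (a_i − a_j) / (j − i). Reading off the sorted break points: {-7, -5, 6}.
Verification: at each break x_0, at least two indices attain the minimum of min_i(a_i + i · x_0).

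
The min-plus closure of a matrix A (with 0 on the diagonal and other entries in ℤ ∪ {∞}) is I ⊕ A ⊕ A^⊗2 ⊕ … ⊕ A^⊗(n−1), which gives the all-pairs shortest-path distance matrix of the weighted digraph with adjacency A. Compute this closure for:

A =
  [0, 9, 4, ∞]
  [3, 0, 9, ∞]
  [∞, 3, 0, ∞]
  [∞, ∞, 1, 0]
Closure =
  [0, 7, 4, ∞]
  [3, 0, 7, ∞]
  [6, 3, 0, ∞]
  [7, 4, 1, 0]

This is the Floyd-Warshall all-pairs shortest-path computation. For each intermediate vertex k = 0, 1, …, 3, update dist[i][j] ← min(dist[i][j], dist[i][k] + dist[k][j]). The final matrix gives, for each (i, j), the minimum total weight of any directed path from i to j (possibly empty when i = j).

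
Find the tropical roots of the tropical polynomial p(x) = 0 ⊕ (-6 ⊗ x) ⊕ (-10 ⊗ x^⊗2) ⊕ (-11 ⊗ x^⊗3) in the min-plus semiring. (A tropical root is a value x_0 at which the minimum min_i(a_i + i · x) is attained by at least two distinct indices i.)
Roots: {1, 4, 6}

Each tropical root is a break point of the lower envelope of the lines y = a_i + i · x (there are 4 lines, with slopes 0, 1, ..., 3). Only the lines that attain the minimum somewhere contribute to roots; other lines are dominated. Here the surviving (envelope) indices are i = 3, i = 2, i = 1, i = 0.
Intersections between consecutive envelope lines give the roots: for adjacent envelope indices i < j the intersection is x = (a_i − a_j) / (j − i). Reading off the sorted break points: {1, 4, 6}.
Verification: at each break x_0, at least two indices attain the minimum of min_i(a_i + i · x_0).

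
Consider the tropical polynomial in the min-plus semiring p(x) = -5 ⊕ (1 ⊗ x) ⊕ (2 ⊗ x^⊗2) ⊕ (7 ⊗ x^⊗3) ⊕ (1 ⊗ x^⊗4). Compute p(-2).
p(-2) = -7

A tropical monomial a ⊗ x^⊗i evaluates to a + i · x. Evaluating each term at x = -2:
  Term 0 contributes -5 + 0 · -2 = -5
  Term 1 contributes 1 + 1 · -2 = -1
  Term 2 contributes 2 + 2 · -2 = -2
  Term 3 contributes 7 + 3 · -2 = 1
  Term 4 contributes 1 + 4 · -2 = -7
p(-2) = ⊕ of these = min[-5, -1, -2, 1, -7] = -7.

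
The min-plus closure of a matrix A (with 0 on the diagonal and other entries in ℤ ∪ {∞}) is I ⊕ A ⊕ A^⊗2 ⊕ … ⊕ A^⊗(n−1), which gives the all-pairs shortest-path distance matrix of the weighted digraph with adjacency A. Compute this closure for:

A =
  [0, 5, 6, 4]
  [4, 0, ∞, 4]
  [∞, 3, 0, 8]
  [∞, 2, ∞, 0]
Closure =
  [0, 5, 6, 4]
  [4, 0, 10, 4]
  [7, 3, 0, 7]
  [6, 2, 12, 0]

This is the Floyd-Warshall all-pairs shortest-path computation. For each intermediate vertex k = 0, 1, …, 3, update dist[i][j] ← min(dist[i][j], dist[i][k] + dist[k][j]). The final matrix gives, for each (i, j), the minimum total weight of any directed path from i to j (possibly empty when i = j).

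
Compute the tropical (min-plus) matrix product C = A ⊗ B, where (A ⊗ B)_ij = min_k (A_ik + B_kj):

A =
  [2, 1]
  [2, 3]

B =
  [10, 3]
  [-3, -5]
A ⊗ B =
  [-2, -4]
  [0, -2]

Apply the min-plus product entry-by-entry:
  C[0][0] = min over k of (A[0][0] + B[0][0] = 2 + 10 = 12, A[0][1] + B[1][0] = 1 + -3 = -2) = -2 (attained at k = 1)
  C[0][1] = min over k of (A[0][0] + B[0][1] = 2 + 3 = 5, A[0][1] + B[1][1] = 1 + -5 = -4) = -4 (attained at k = 1)
  C[1][0] = min over k of (A[1][0] + B[0][0] = 2 + 10 = 12, A[1][1] + B[1][0] = 3 + -3 = 0) = 0 (attained at k = 1)
  C[1][1] = min over k of (A[1][0] + B[0][1] = 2 + 3 = 5, A[1][1] + B[1][1] = 3 + -5 = -2) = -2 (attained at k = 1)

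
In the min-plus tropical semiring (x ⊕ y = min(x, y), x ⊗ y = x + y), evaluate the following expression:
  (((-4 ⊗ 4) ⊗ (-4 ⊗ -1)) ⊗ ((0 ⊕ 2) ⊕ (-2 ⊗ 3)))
(((-4 ⊗ 4) ⊗ (-4 ⊗ -1)) ⊗ ((0 ⊕ 2) ⊕ (-2 ⊗ 3))) = -5

Expand innermost to outermost. Recall ⊕ takes the minimum of its arguments and ⊗ takes their sum. Working out the expression (((-4 ⊗ 4) ⊗ (-4 ⊗ -1)) ⊗ ((0 ⊕ 2) ⊕ (-2 ⊗ 3))) gives -5.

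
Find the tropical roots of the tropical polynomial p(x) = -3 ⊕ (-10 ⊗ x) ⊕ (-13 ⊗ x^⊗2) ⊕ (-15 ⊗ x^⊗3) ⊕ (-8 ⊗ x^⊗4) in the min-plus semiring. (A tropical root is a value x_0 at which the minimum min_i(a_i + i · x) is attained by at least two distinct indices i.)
Roots: {-7, 2, 3, 7}

Each tropical root is a break point of the lower envelope of the lines y = a_i + i · x (there are 5 lines, with slopes 0, 1, ..., 4). Only the lines that attain the minimum somewhere contribute to roots; other lines are dominated. Here the surviving (envelope) indices are i = 4, i = 3, i = 2, i = 1, i = 0.
Intersections between consecutive envelope lines give the roots: for adjacent envelope indices i < j the intersection is x = (a_i − a_j) / (j − i). Reading off the sorted break points: {-7, 2, 3, 7}.
Verification: at each break x_0, at least two indices attain the minimum of min_i(a_i + i · x_0).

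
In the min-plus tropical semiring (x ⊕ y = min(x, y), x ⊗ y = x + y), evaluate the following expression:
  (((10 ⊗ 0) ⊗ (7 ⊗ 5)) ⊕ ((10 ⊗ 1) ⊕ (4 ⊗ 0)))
(((10 ⊗ 0) ⊗ (7 ⊗ 5)) ⊕ ((10 ⊗ 1) ⊕ (4 ⊗ 0))) = 4

Expand innermost to outermost. Recall ⊕ takes the minimum of its arguments and ⊗ takes their sum. Working out the expression (((10 ⊗ 0) ⊗ (7 ⊗ 5)) ⊕ ((10 ⊗ 1) ⊕ (4 ⊗ 0))) gives 4.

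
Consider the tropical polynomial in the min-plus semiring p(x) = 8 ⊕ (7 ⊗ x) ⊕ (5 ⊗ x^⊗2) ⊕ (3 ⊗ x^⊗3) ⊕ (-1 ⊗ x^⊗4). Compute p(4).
p(4) = 8

A tropical monomial a ⊗ x^⊗i evaluates to a + i · x. Evaluating each term at x = 4:
  Term 0 contributes 8 + 0 · 4 = 8
  Term 1 contributes 7 + 1 · 4 = 11
  Term 2 contributes 5 + 2 · 4 = 13
  Term 3 contributes 3 + 3 · 4 = 15
  Term 4 contributes -1 + 4 · 4 = 15
p(4) = ⊕ of these = min[8, 11, 13, 15, 15] = 8.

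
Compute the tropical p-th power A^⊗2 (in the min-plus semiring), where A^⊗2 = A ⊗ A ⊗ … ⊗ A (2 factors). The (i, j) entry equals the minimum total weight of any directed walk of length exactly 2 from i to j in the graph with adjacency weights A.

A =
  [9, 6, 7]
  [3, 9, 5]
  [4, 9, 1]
A^⊗2 =
  [9, 15, 8]
  [9, 9, 6]
  [5, 10, 2]

Each entry (A^⊗2)_ij equals the minimum over all length-2 walks i = v_0 → v_1 → … → v_2 = j of Σ_t A[v_t][v_{t+1}]. For example, for (i, j) = (0, 2) we minimise over 3 possible intermediate vertex sequences; the minimum is 8, attained along the walk 0 → 2 → 2.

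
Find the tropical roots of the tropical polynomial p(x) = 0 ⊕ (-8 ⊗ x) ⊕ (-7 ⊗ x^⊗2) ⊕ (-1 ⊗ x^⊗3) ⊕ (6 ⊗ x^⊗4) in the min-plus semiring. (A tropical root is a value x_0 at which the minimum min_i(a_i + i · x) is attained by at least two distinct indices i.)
Roots: {-7, -6, -1, 8}

Each tropical root is a break point of the lower envelope of the lines y = a_i + i · x (there are 5 lines, with slopes 0, 1, ..., 4). Only the lines that attain the minimum somewhere contribute to roots; other lines are dominated. Here the surviving (envelope) indices are i = 4, i = 3, i = 2, i = 1, i = 0.
Intersections between consecutive envelope lines give the roots: for adjacent envelope indices i < j the intersection is x = (a_i − a_j) / (j − i). Reading off the sorted break points: {-7, -6, -1, 8}.
Verification: at each break x_0, at least two indices attain the minimum of min_i(a_i + i · x_0).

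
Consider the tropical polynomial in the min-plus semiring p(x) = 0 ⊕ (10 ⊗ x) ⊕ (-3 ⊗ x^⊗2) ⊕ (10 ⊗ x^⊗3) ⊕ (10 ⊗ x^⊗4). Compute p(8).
p(8) = 0

A tropical monomial a ⊗ x^⊗i evaluates to a + i · x. Evaluating each term at x = 8:
  Term 0 contributes 0 + 0 · 8 = 0
  Term 1 contributes 10 + 1 · 8 = 18
  Term 2 contributes -3 + 2 · 8 = 13
  Term 3 contributes 10 + 3 · 8 = 34
  Term 4 contributes 10 + 4 · 8 = 42
p(8) = ⊕ of these = min[0, 18, 13, 34, 42] = 0.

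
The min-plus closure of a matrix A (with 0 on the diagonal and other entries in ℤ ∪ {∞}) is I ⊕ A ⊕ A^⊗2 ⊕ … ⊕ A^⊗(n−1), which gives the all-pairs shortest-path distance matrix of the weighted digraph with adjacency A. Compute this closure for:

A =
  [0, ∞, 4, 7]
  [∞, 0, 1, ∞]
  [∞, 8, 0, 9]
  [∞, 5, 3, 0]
Closure =
  [0, 12, 4, 7]
  [∞, 0, 1, 10]
  [∞, 8, 0, 9]
  [∞, 5, 3, 0]

This is the Floyd-Warshall all-pairs shortest-path computation. For each intermediate vertex k = 0, 1, …, 3, update dist[i][j] ← min(dist[i][j], dist[i][k] + dist[k][j]). The final matrix gives, for each (i, j), the minimum total weight of any directed path from i to j (possibly empty when i = j).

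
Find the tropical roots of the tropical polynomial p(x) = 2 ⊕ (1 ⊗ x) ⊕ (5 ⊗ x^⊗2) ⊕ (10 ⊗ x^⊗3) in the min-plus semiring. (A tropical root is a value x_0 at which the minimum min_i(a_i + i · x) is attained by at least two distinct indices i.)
Roots: {-5, -4, 1}

Each tropical root is a break point of the lower envelope of the lines y = a_i + i · x (there are 4 lines, with slopes 0, 1, ..., 3). Only the lines that attain the minimum somewhere contribute to roots; other lines are dominated. Here the surviving (envelope) indices are i = 3, i = 2, i = 1, i = 0.
Intersections between consecutive envelope lines give the roots: for adjacent envelope indices i < j the intersection is x = (a_i − a_j) / (j − i). Reading off the sorted break points: {-5, -4, 1}.
Verification: at each break x_0, at least two indices attain the minimum of min_i(a_i + i · x_0).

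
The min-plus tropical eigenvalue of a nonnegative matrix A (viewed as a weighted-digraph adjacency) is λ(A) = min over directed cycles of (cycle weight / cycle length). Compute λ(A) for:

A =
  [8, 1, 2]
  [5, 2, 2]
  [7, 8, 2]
λ(A) = 2

Enumerate directed cycles and compute their means (weight / length). Sample:
  cycle 0 → 0: weight = 8, length = 1, mean = 8/1 ≈ 8.000
  cycle 1 → 1: weight = 2, length = 1, mean = 2/1 ≈ 2.000
  cycle 2 → 2: weight = 2, length = 1, mean = 2/1 ≈ 2.000
  cycle 0 → 1 → 0: weight = 6, length = 2, mean = 6/2 ≈ 3.000
  cycle 0 → 2 → 0: weight = 9, length = 2, mean = 9/2 ≈ 4.500
  cycle 1 → 0 → 1: weight = 6, length = 2, mean = 6/2 ≈ 3.000
Minimum mean = 2.000, attained e.g. along the cycle 1 → 1 with weight 2 and length 1. So λ(A) = 2/1 = 2.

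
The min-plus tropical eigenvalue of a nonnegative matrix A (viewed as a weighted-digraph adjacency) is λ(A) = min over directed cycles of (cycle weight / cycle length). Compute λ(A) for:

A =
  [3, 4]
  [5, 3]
λ(A) = 3

Enumerate directed cycles and compute their means (weight / length). Sample:
  cycle 0 → 0: weight = 3, length = 1, mean = 3/1 ≈ 3.000
  cycle 1 → 1: weight = 3, length = 1, mean = 3/1 ≈ 3.000
  cycle 0 → 1 → 0: weight = 9, length = 2, mean = 9/2 ≈ 4.500
  cycle 1 → 0 → 1: weight = 9, length = 2, mean = 9/2 ≈ 4.500
Minimum mean = 3.000, attained e.g. along the cycle 0 → 0 with weight 3 and length 1. So λ(A) = 3/1 = 3.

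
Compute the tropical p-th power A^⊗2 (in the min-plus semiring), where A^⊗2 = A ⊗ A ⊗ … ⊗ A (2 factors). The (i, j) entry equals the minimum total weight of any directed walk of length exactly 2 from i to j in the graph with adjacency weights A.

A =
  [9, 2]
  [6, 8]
A^⊗2 =
  [8, 10]
  [14, 8]

Each entry (A^⊗2)_ij equals the minimum over all length-2 walks i = v_0 → v_1 → … → v_2 = j of Σ_t A[v_t][v_{t+1}]. For example, for (i, j) = (0, 1) we minimise over 2 possible intermediate vertex sequences; the minimum is 10, attained along the walk 0 → 1 → 1.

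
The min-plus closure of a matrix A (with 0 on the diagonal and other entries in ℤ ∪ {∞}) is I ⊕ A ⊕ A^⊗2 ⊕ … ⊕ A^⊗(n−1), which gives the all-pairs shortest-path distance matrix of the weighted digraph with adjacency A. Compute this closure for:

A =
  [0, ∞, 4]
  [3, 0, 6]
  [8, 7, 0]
Closure =
  [0, 11, 4]
  [3, 0, 6]
  [8, 7, 0]

This is the Floyd-Warshall all-pairs shortest-path computation. For each intermediate vertex k = 0, 1, …, 2, update dist[i][j] ← min(dist[i][j], dist[i][k] + dist[k][j]). The final matrix gives, for each (i, j), the minimum total weight of any directed path from i to j (possibly empty when i = j).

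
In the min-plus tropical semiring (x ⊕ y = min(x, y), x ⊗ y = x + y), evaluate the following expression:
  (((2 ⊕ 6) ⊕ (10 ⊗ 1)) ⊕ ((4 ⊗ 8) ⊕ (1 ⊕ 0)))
(((2 ⊕ 6) ⊕ (10 ⊗ 1)) ⊕ ((4 ⊗ 8) ⊕ (1 ⊕ 0))) = 0

Expand innermost to outermost. Recall ⊕ takes the minimum of its arguments and ⊗ takes their sum. Working out the expression (((2 ⊕ 6) ⊕ (10 ⊗ 1)) ⊕ ((4 ⊗ 8) ⊕ (1 ⊕ 0))) gives 0.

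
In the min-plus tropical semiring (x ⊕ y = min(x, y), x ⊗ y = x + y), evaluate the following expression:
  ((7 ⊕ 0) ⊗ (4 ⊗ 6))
((7 ⊕ 0) ⊗ (4 ⊗ 6)) = 10

Expand innermost to outermost. Recall ⊕ takes the minimum of its arguments and ⊗ takes their sum. Working out the expression ((7 ⊕ 0) ⊗ (4 ⊗ 6)) gives 10.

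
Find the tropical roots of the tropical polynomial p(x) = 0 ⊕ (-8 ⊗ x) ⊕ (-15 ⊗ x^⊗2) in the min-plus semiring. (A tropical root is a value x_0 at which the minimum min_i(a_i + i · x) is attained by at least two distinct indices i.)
Roots: {7, 8}

Each tropical root is a break point of the lower envelope of the lines y = a_i + i · x (there are 3 lines, with slopes 0, 1, ..., 2). Only the lines that attain the minimum somewhere contribute to roots; other lines are dominated. Here the surviving (envelope) indices are i = 2, i = 1, i = 0.
Intersections between consecutive envelope lines give the roots: for adjacent envelope indices i < j the intersection is x = (a_i − a_j) / (j − i). Reading off the sorted break points: {7, 8}.
Verification: at each break x_0, at least two indices attain the minimum of min_i(a_i + i · x_0).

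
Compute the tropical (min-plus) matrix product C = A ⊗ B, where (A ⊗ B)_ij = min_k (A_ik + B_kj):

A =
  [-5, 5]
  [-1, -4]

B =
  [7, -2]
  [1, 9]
A ⊗ B =
  [2, -7]
  [-3, -3]

Apply the min-plus product entry-by-entry:
  C[0][0] = min over k of (A[0][0] + B[0][0] = -5 + 7 = 2, A[0][1] + B[1][0] = 5 + 1 = 6) = 2 (attained at k = 0)
  C[0][1] = min over k of (A[0][0] + B[0][1] = -5 + -2 = -7, A[0][1] + B[1][1] = 5 + 9 = 14) = -7 (attained at k = 0)
  C[1][0] = min over k of (A[1][0] + B[0][0] = -1 + 7 = 6, A[1][1] + B[1][0] = -4 + 1 = -3) = -3 (attained at k = 1)
  C[1][1] = min over k of (A[1][0] + B[0][1] = -1 + -2 = -3, A[1][1] + B[1][1] = -4 + 9 = 5) = -3 (attained at k = 0)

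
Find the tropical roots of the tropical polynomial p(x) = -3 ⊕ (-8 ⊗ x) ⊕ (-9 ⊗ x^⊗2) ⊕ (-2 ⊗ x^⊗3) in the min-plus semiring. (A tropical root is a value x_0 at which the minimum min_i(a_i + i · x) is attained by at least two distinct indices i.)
Roots: {-7, 1, 5}

Each tropical root is a break point of the lower envelope of the lines y = a_i + i · x (there are 4 lines, with slopes 0, 1, ..., 3). Only the lines that attain the minimum somewhere contribute to roots; other lines are dominated. Here the surviving (envelope) indices are i = 3, i = 2, i = 1, i = 0.
Intersections between consecutive envelope lines give the roots: for adjacent envelope indices i < j the intersection is x = (a_i − a_j) / (j − i). Reading off the sorted break points: {-7, 1, 5}.
Verification: at each break x_0, at least two indices attain the minimum of min_i(a_i + i · x_0).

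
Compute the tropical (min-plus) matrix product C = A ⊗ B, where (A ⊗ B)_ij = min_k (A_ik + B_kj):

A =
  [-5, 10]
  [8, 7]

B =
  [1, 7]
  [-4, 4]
A ⊗ B =
  [-4, 2]
  [3, 11]

Apply the min-plus product entry-by-entry:
  C[0][0] = min over k of (A[0][0] + B[0][0] = -5 + 1 = -4, A[0][1] + B[1][0] = 10 + -4 = 6) = -4 (attained at k = 0)
  C[0][1] = min over k of (A[0][0] + B[0][1] = -5 + 7 = 2, A[0][1] + B[1][1] = 10 + 4 = 14) = 2 (attained at k = 0)
  C[1][0] = min over k of (A[1][0] + B[0][0] = 8 + 1 = 9, A[1][1] + B[1][0] = 7 + -4 = 3) = 3 (attained at k = 1)
  C[1][1] = min over k of (A[1][0] + B[0][1] = 8 + 7 = 15, A[1][1] + B[1][1] = 7 + 4 = 11) = 11 (attained at k = 1)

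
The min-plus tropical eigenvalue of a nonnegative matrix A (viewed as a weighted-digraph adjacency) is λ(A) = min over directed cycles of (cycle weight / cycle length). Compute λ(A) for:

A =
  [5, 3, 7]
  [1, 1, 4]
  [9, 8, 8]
λ(A) = 1

Enumerate directed cycles and compute their means (weight / length). Sample:
  cycle 0 → 0: weight = 5, length = 1, mean = 5/1 ≈ 5.000
  cycle 1 → 1: weight = 1, length = 1, mean = 1/1 ≈ 1.000
  cycle 2 → 2: weight = 8, length = 1, mean = 8/1 ≈ 8.000
  cycle 0 → 1 → 0: weight = 4, length = 2, mean = 4/2 ≈ 2.000
  cycle 0 → 2 → 0: weight = 16, length = 2, mean = 16/2 ≈ 8.000
  cycle 1 → 0 → 1: weight = 4, length = 2, mean = 4/2 ≈ 2.000
Minimum mean = 1.000, attained e.g. along the cycle 1 → 1 with weight 1 and length 1. So λ(A) = 1/1 = 1.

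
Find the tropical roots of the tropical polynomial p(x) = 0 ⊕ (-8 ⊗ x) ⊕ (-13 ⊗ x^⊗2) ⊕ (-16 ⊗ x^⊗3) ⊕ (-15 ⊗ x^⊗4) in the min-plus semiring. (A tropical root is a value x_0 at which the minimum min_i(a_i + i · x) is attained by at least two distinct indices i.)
Roots: {-1, 3, 5, 8}

Each tropical root is a break point of the lower envelope of the lines y = a_i + i · x (there are 5 lines, with slopes 0, 1, ..., 4). Only the lines that attain the minimum somewhere contribute to roots; other lines are dominated. Here the surviving (envelope) indices are i = 4, i = 3, i = 2, i = 1, i = 0.
Intersections between consecutive envelope lines give the roots: for adjacent envelope indices i < j the intersection is x = (a_i − a_j) / (j − i). Reading off the sorted break points: {-1, 3, 5, 8}.
Verification: at each break x_0, at least two indices attain the minimum of min_i(a_i + i · x_0).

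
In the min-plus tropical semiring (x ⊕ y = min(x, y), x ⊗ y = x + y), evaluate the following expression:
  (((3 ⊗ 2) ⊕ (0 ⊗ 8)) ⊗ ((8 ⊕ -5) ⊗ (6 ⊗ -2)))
(((3 ⊗ 2) ⊕ (0 ⊗ 8)) ⊗ ((8 ⊕ -5) ⊗ (6 ⊗ -2))) = 4

Expand innermost to outermost. Recall ⊕ takes the minimum of its arguments and ⊗ takes their sum. Working out the expression (((3 ⊗ 2) ⊕ (0 ⊗ 8)) ⊗ ((8 ⊕ -5) ⊗ (6 ⊗ -2))) gives 4.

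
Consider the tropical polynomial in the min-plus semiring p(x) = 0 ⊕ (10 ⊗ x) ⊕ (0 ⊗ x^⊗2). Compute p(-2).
p(-2) = -4

A tropical monomial a ⊗ x^⊗i evaluates to a + i · x. Evaluating each term at x = -2:
  Term 0 contributes 0 + 0 · -2 = 0
  Term 1 contributes 10 + 1 · -2 = 8
  Term 2 contributes 0 + 2 · -2 = -4
p(-2) = ⊕ of these = min[0, 8, -4] = -4.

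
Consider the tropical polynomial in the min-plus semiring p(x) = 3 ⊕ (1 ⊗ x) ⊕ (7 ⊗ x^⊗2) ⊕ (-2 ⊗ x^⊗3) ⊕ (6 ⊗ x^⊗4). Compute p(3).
p(3) = 3

A tropical monomial a ⊗ x^⊗i evaluates to a + i · x. Evaluating each term at x = 3:
  Term 0 contributes 3 + 0 · 3 = 3
  Term 1 contributes 1 + 1 · 3 = 4
  Term 2 contributes 7 + 2 · 3 = 13
  Term 3 contributes -2 + 3 · 3 = 7
  Term 4 contributes 6 + 4 · 3 = 18
p(3) = ⊕ of these = min[3, 4, 13, 7, 18] = 3.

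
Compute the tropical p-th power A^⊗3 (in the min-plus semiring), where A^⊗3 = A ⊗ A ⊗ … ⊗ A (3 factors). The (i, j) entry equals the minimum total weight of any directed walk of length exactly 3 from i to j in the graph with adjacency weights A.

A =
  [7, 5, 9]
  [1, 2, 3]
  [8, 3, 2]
A^⊗3 =
  [8, 9, 10]
  [5, 6, 7]
  [6, 7, 6]

Each entry (A^⊗3)_ij equals the minimum over all length-3 walks i = v_0 → v_1 → … → v_3 = j of Σ_t A[v_t][v_{t+1}]. For example, for (i, j) = (0, 2) we minimise over 9 possible intermediate vertex sequences; the minimum is 10, attained along the walk 0 → 1 → 1 → 2.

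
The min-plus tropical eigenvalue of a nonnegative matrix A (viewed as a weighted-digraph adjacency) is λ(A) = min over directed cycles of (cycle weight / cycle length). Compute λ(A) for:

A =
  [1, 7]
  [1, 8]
λ(A) = 1

Enumerate directed cycles and compute their means (weight / length). Sample:
  cycle 0 → 0: weight = 1, length = 1, mean = 1/1 ≈ 1.000
  cycle 1 → 1: weight = 8, length = 1, mean = 8/1 ≈ 8.000
  cycle 0 → 1 → 0: weight = 8, length = 2, mean = 8/2 ≈ 4.000
  cycle 1 → 0 → 1: weight = 8, length = 2, mean = 8/2 ≈ 4.000
Minimum mean = 1.000, attained e.g. along the cycle 0 → 0 with weight 1 and length 1. So λ(A) = 1/1 = 1.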